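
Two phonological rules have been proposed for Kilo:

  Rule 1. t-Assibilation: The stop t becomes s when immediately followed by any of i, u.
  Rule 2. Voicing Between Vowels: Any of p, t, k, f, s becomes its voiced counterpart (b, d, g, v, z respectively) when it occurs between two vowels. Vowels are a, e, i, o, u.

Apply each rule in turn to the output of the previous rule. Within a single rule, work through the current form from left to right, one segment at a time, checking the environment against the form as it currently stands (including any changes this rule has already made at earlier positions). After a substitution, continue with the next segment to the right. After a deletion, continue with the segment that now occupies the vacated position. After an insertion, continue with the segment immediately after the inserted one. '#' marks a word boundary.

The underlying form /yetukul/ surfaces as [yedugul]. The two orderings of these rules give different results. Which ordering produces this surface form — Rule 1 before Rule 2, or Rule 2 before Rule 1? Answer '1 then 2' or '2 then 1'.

2 then 1

Order 1 then 2:
  1 t-Assibilation: [yetukul] → [yesukul]
  2 Voicing Between Vowels: [yesukul] → [yezugul]
  result: [yezugul]
Order 2 then 1:
  2 Voicing Between Vowels: [yetukul] → [yedugul]
  1 t-Assibilation: no change — [yedugul]
  result: [yedugul]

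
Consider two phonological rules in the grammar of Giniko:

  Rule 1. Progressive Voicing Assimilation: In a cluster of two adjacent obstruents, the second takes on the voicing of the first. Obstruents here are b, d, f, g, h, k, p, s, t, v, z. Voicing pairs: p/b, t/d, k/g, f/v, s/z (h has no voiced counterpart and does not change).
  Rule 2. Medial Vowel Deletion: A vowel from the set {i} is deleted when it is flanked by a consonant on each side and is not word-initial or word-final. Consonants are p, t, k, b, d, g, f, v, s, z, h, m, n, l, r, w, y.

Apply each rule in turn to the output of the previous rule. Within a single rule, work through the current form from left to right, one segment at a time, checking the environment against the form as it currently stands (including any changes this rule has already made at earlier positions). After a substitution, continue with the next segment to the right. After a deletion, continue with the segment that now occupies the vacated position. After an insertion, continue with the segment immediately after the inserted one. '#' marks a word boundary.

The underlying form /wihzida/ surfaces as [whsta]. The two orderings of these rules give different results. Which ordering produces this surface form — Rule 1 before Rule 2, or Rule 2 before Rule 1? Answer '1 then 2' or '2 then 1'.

2 then 1

Order 1 then 2:
  1 Progressive Voicing Assimilation: [wihzida] → [wihsida]
  2 Medial Vowel Deletion: [wihsida] → [whsda]
  result: [whsda]
Order 2 then 1:
  2 Medial Vowel Deletion: [wihzida] → [whzda]
  1 Progressive Voicing Assimilation: [whzda] → [whsta]
  result: [whsta]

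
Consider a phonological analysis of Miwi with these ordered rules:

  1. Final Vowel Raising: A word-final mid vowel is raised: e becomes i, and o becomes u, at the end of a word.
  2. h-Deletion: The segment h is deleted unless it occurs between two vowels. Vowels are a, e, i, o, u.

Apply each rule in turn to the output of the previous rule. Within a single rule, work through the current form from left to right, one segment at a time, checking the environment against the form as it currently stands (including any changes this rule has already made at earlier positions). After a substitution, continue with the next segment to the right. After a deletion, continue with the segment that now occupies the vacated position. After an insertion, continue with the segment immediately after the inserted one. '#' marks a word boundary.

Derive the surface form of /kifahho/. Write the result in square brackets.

[kifahu]

1 Final Vowel Raising: [kifahho] → [kifahhu]
2 h-Deletion: [kifahhu] → [kifahu]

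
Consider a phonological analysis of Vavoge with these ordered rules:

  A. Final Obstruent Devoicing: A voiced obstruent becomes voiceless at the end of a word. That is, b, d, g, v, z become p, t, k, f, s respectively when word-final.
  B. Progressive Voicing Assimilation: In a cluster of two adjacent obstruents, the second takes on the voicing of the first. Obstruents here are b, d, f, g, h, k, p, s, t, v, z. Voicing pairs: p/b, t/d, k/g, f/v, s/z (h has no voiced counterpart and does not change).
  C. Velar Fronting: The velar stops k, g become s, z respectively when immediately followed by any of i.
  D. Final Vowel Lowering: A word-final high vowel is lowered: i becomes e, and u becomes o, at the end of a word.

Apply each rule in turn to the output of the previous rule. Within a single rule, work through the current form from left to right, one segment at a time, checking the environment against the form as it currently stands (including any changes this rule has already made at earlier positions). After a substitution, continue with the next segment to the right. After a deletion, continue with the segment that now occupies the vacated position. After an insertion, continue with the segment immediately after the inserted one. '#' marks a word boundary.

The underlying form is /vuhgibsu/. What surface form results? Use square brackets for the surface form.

[vuhsibzo]

A Final Obstruent Devoicing: no change — [vuhgibsu]
B Progressive Voicing Assimilation: [vuhgibsu] → [vuhkibzu]
C Velar Fronting: [vuhkibzu] → [vuhsibzu]
D Final Vowel Lowering: [vuhsibzu] → [vuhsibzo]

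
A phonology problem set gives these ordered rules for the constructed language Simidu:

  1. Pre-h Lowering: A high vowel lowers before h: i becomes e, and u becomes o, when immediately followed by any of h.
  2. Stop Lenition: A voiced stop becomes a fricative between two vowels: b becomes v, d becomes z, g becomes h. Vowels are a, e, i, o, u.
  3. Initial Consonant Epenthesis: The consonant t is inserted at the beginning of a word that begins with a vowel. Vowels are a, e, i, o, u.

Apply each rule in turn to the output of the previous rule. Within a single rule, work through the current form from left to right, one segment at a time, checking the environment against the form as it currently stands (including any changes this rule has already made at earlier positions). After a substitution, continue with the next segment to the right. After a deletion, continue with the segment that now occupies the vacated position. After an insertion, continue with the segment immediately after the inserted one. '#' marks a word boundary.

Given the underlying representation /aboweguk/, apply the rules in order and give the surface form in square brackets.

1 Pre-h Lowering: no change — [aboweguk]
2 Stop Lenition: [aboweguk] → [avowehuk]
3 Initial Consonant Epenthesis: [avowehuk] → [tavowehuk]

[tavowehuk]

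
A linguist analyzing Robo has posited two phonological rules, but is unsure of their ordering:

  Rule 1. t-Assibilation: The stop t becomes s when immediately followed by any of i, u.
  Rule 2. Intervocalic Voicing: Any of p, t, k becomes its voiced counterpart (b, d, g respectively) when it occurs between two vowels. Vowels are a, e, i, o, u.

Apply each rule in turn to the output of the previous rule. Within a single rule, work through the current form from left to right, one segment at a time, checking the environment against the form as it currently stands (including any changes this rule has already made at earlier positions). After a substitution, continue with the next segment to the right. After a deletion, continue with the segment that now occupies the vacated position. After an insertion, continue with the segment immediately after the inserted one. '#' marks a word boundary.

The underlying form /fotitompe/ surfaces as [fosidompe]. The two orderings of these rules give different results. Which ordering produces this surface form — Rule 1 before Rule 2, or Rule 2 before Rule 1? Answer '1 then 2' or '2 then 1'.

1 then 2

Order 1 then 2:
  1 t-Assibilation: [fotitompe] → [fositompe]
  2 Intervocalic Voicing: [fositompe] → [fosidompe]
  result: [fosidompe]
Order 2 then 1:
  2 Intervocalic Voicing: [fotitompe] → [fodidompe]
  1 t-Assibilation: no change — [fodidompe]
  result: [fodidompe]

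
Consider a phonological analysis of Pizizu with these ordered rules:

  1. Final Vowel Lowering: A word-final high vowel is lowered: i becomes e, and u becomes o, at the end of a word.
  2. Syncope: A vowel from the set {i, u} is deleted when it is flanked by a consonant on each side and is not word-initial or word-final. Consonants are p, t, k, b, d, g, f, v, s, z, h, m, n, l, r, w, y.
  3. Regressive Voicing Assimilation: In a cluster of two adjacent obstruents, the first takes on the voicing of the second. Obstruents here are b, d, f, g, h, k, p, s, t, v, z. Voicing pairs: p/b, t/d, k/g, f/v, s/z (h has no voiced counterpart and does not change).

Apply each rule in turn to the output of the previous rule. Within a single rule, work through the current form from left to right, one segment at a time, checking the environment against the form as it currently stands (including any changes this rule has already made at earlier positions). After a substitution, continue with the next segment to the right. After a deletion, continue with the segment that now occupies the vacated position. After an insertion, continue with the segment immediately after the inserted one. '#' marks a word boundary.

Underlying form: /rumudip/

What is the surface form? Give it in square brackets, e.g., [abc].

[rmtp]

1 Final Vowel Lowering: no change — [rumudip]
2 Syncope: [rumudip] → [rmdp]
3 Regressive Voicing Assimilation: [rmdp] → [rmtp]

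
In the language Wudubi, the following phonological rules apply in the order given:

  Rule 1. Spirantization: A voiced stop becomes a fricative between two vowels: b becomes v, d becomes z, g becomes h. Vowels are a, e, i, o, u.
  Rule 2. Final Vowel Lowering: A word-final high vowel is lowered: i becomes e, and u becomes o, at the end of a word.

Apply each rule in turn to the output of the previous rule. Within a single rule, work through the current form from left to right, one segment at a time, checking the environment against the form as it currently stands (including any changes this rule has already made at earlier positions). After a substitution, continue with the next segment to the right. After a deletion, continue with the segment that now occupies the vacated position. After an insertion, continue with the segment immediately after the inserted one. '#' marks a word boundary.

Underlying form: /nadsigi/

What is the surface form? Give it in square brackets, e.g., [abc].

[nadsihe]

Rule 1 Spirantization: [nadsigi] → [nadsihi]
Rule 2 Final Vowel Lowering: [nadsihi] → [nadsihe]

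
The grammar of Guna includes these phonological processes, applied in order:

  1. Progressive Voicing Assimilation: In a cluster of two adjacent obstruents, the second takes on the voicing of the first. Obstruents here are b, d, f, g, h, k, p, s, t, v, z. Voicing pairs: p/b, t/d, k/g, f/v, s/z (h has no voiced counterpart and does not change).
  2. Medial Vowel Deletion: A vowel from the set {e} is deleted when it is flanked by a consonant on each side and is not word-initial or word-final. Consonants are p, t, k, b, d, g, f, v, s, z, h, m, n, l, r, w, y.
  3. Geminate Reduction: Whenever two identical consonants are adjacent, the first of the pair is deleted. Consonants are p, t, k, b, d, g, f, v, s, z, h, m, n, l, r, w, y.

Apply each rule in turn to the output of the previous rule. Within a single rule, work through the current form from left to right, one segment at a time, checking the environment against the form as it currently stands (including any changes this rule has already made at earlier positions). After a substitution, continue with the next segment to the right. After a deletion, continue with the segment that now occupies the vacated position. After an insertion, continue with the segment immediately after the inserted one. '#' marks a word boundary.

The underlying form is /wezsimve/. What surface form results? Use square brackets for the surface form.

[wzimve]

1 Progressive Voicing Assimilation: [wezsimve] → [wezzimve]
2 Medial Vowel Deletion: [wezzimve] → [wzzimve]
3 Geminate Reduction: [wzzimve] → [wzimve]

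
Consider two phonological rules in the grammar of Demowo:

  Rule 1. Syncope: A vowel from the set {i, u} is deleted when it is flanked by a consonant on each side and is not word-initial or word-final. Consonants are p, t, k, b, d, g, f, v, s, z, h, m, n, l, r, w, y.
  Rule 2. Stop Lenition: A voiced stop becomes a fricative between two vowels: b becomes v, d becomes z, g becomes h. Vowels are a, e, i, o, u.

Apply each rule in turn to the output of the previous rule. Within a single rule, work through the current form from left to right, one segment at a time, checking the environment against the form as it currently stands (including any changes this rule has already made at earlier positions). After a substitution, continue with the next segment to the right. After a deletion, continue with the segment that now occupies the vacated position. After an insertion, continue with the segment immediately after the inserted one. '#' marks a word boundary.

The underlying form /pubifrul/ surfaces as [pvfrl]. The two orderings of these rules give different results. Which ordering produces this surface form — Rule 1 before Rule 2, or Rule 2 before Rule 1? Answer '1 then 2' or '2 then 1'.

2 then 1

Order 1 then 2:
  1 Syncope: [pubifrul] → [pbfrl]
  2 Stop Lenition: no change — [pbfrl]
  result: [pbfrl]
Order 2 then 1:
  2 Stop Lenition: [pubifrul] → [puvifrul]
  1 Syncope: [puvifrul] → [pvfrl]
  result: [pvfrl]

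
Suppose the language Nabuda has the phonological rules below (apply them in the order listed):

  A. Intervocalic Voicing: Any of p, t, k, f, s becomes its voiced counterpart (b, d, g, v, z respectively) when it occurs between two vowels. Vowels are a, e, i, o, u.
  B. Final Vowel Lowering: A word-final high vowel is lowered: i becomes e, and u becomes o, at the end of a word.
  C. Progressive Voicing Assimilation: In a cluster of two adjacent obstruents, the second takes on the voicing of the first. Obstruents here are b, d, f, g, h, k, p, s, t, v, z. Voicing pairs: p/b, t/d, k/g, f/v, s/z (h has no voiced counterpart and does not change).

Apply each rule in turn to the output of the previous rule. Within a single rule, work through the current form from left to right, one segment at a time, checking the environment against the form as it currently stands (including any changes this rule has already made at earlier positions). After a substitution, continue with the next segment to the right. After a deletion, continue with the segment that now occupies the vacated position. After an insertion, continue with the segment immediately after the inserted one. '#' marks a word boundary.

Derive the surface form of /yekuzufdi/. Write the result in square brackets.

[yeguzufte]

A Intervocalic Voicing: [yekuzufdi] → [yeguzufdi]
B Final Vowel Lowering: [yeguzufdi] → [yeguzufde]
C Progressive Voicing Assimilation: [yeguzufde] → [yeguzufte]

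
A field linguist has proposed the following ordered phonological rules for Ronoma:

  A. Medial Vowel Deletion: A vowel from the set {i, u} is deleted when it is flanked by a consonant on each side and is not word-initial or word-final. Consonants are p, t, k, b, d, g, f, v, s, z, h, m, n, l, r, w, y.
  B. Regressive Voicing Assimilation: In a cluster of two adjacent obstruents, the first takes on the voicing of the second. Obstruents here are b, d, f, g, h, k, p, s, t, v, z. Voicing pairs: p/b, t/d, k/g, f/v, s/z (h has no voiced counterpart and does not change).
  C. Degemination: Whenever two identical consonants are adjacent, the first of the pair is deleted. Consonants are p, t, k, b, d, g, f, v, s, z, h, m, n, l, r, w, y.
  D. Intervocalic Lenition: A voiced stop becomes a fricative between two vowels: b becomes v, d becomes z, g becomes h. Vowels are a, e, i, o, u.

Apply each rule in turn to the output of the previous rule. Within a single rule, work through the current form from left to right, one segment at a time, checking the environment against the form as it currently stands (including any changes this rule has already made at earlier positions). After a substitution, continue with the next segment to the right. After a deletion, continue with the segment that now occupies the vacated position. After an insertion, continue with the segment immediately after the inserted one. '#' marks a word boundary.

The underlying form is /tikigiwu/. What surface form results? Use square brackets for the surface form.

A Medial Vowel Deletion: [tikigiwu] → [tkgwu]
B Regressive Voicing Assimilation: [tkgwu] → [tggwu]
C Degemination: [tggwu] → [tgwu]
D Intervocalic Lenition: no change — [tgwu]

[tgwu]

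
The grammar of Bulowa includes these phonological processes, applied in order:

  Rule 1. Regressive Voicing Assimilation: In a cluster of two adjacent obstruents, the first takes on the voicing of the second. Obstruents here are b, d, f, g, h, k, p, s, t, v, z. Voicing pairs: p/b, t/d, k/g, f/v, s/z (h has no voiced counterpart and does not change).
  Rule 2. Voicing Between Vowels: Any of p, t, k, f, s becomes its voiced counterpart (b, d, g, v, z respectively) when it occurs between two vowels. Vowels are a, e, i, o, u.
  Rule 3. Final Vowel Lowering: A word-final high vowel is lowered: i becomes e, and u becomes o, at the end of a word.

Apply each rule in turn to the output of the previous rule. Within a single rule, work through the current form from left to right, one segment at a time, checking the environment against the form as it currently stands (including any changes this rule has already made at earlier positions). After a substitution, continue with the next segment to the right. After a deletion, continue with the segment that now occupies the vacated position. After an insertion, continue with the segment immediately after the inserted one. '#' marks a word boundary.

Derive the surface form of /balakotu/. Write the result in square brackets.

Rule 1 Regressive Voicing Assimilation: no change — [balakotu]
Rule 2 Voicing Between Vowels: [balakotu] → [balagodu]
Rule 3 Final Vowel Lowering: [balagodu] → [balagodo]

[balagodo]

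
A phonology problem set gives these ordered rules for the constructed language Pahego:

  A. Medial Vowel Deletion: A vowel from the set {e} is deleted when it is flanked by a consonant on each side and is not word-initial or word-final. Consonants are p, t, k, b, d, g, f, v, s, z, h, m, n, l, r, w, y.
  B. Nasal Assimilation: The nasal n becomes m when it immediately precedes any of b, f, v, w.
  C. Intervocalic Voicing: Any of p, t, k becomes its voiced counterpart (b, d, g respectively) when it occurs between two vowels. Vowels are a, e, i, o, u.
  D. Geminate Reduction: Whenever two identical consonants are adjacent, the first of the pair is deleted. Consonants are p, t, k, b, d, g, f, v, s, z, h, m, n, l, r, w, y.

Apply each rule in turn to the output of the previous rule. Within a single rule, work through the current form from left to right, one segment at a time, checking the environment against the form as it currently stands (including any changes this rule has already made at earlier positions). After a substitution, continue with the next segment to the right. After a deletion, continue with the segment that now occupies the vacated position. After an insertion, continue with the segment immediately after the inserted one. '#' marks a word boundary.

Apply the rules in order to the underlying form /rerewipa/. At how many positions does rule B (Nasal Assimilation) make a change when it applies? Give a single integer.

0

A Medial Vowel Deletion: [rerewipa] → [rrwipa]
B Nasal Assimilation: no change — [rrwipa]
C Intervocalic Voicing: [rrwipa] → [rrwiba]
D Geminate Reduction: [rrwiba] → [rwiba]
Rule B changed 0 position(s).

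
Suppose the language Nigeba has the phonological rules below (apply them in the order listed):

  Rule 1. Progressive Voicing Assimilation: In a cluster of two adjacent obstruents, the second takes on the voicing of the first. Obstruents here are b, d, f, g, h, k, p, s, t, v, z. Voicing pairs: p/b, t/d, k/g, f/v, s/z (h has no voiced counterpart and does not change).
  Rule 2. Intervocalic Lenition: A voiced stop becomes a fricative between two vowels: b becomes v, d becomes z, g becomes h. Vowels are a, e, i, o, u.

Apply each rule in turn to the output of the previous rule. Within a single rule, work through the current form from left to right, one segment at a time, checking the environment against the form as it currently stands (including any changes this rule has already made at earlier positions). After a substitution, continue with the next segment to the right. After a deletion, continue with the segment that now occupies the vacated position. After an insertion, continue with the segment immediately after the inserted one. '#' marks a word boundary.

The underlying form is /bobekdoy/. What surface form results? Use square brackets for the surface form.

[bovektoy]

Rule 1 Progressive Voicing Assimilation: [bobekdoy] → [bobektoy]
Rule 2 Intervocalic Lenition: [bobektoy] → [bovektoy]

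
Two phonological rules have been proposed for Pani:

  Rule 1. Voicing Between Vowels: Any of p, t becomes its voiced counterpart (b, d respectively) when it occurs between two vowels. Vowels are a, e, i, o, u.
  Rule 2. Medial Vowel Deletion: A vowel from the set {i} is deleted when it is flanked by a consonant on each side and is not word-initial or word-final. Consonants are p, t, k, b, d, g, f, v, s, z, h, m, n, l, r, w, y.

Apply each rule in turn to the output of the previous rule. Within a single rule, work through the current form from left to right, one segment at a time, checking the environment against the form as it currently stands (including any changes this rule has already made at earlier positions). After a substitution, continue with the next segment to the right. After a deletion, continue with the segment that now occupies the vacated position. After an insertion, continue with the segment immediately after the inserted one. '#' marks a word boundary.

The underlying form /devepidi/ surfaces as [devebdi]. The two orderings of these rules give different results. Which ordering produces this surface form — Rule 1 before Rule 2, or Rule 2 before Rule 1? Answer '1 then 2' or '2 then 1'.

1 then 2

Order 1 then 2:
  1 Voicing Between Vowels: [devepidi] → [devebidi]
  2 Medial Vowel Deletion: [devebidi] → [devebdi]
  result: [devebdi]
Order 2 then 1:
  2 Medial Vowel Deletion: [devepidi] → [devepdi]
  1 Voicing Between Vowels: no change — [devepdi]
  result: [devepdi]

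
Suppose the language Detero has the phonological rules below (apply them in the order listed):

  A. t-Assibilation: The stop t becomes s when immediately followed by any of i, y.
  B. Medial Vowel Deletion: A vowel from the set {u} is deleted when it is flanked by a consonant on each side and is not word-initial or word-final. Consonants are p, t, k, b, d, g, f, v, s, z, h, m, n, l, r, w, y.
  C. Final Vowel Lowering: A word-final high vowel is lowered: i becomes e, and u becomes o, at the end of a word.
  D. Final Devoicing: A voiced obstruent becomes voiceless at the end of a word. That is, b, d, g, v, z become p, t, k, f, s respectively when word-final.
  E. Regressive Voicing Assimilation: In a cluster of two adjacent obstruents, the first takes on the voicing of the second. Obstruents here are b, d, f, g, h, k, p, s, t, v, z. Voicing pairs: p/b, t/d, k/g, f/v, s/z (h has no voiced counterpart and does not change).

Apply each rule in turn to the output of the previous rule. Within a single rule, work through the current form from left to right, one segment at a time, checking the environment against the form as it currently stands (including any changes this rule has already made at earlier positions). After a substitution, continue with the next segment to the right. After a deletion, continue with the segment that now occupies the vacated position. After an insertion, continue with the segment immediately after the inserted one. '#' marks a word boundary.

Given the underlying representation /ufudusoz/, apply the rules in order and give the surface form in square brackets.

[uvtsos]

A t-Assibilation: no change — [ufudusoz]
B Medial Vowel Deletion: [ufudusoz] → [ufdsoz]
C Final Vowel Lowering: no change — [ufdsoz]
D Final Devoicing: [ufdsoz] → [ufdsos]
E Regressive Voicing Assimilation: [ufdsos] → [uvtsos]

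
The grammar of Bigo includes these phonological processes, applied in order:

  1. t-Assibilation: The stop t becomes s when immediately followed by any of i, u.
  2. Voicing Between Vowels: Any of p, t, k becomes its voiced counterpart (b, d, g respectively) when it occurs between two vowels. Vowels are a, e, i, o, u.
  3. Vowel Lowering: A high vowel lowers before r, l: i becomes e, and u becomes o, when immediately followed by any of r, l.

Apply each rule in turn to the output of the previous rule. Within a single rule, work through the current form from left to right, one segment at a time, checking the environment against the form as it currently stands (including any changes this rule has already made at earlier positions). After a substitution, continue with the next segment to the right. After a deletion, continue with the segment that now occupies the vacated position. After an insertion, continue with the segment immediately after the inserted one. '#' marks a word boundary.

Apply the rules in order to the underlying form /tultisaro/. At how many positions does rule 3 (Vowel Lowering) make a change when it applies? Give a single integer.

1

1 t-Assibilation: [tultisaro] → [sulsisaro]
2 Voicing Between Vowels: no change — [sulsisaro]
3 Vowel Lowering: [sulsisaro] → [solsisaro]
Rule 3 changed 1 position(s).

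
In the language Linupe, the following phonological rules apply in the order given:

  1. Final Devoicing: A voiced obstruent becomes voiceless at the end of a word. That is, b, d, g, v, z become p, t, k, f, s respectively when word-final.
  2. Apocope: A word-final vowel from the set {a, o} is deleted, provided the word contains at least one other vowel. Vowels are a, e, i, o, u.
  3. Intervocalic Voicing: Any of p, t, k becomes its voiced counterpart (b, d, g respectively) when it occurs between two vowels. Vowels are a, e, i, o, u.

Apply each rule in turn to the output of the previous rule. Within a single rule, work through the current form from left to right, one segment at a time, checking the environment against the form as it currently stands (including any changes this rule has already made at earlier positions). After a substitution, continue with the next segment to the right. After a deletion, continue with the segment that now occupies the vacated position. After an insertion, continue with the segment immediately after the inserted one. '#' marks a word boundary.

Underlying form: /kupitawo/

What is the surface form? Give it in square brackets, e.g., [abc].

[kubidaw]

1 Final Devoicing: no change — [kupitawo]
2 Apocope: [kupitawo] → [kupitaw]
3 Intervocalic Voicing: [kupitaw] → [kubidaw]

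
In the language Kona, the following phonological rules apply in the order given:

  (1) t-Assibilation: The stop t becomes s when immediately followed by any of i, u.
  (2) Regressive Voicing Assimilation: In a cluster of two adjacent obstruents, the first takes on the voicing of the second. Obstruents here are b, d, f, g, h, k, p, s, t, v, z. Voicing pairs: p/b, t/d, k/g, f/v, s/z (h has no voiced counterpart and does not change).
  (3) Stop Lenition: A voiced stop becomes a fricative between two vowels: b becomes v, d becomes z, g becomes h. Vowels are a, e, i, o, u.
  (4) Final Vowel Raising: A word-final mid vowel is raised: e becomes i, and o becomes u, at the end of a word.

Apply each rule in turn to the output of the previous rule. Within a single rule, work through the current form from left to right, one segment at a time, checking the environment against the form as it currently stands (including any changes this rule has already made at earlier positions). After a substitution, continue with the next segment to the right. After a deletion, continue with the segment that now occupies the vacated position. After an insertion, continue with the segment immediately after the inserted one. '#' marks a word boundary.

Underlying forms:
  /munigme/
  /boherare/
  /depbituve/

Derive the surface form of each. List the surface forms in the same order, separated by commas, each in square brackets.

[munigmi], [boherari], [debbisuvi]

/munigme/:
  (1) t-Assibilation: no change — [munigme]
  (2) Regressive Voicing Assimilation: no change — [munigme]
  (3) Stop Lenition: no change — [munigme]
  (4) Final Vowel Raising: [munigme] → [munigmi]
/boherare/:
  (1) t-Assibilation: no change — [boherare]
  (2) Regressive Voicing Assimilation: no change — [boherare]
  (3) Stop Lenition: no change — [boherare]
  (4) Final Vowel Raising: [boherare] → [boherari]
/depbituve/:
  (1) t-Assibilation: [depbituve] → [depbisuve]
  (2) Regressive Voicing Assimilation: [depbisuve] → [debbisuve]
  (3) Stop Lenition: no change — [debbisuve]
  (4) Final Vowel Raising: [debbisuve] → [debbisuvi]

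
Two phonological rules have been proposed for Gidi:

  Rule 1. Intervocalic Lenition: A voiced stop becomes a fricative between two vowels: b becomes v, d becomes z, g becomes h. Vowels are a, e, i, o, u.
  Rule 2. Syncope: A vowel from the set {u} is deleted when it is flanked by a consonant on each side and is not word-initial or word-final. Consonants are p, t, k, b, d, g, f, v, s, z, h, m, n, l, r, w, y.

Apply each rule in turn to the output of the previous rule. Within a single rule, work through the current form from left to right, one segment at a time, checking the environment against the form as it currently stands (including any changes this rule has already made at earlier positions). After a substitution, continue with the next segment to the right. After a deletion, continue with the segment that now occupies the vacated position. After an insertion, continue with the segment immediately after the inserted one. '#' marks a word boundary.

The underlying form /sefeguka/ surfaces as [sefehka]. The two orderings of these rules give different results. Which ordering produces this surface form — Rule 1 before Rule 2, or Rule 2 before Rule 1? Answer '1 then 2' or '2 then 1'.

1 then 2

Order 1 then 2:
  1 Intervocalic Lenition: [sefeguka] → [sefehuka]
  2 Syncope: [sefehuka] → [sefehka]
  result: [sefehka]
Order 2 then 1:
  2 Syncope: [sefeguka] → [sefegka]
  1 Intervocalic Lenition: no change — [sefegka]
  result: [sefegka]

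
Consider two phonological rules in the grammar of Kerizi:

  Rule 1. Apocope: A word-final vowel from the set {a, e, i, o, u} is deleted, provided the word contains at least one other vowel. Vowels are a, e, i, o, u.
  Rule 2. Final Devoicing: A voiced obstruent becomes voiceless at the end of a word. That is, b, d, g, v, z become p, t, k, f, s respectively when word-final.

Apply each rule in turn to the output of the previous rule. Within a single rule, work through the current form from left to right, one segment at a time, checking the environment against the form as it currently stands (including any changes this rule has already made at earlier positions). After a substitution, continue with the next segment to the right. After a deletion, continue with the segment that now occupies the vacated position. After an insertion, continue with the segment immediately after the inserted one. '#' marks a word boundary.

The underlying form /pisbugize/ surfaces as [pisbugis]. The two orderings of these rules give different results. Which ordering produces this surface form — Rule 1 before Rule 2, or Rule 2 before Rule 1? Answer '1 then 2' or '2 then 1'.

Order 1 then 2:
  1 Apocope: [pisbugize] → [pisbugiz]
  2 Final Devoicing: [pisbugiz] → [pisbugis]
  result: [pisbugis]
Order 2 then 1:
  2 Final Devoicing: no change — [pisbugize]
  1 Apocope: [pisbugize] → [pisbugiz]
  result: [pisbugiz]

1 then 2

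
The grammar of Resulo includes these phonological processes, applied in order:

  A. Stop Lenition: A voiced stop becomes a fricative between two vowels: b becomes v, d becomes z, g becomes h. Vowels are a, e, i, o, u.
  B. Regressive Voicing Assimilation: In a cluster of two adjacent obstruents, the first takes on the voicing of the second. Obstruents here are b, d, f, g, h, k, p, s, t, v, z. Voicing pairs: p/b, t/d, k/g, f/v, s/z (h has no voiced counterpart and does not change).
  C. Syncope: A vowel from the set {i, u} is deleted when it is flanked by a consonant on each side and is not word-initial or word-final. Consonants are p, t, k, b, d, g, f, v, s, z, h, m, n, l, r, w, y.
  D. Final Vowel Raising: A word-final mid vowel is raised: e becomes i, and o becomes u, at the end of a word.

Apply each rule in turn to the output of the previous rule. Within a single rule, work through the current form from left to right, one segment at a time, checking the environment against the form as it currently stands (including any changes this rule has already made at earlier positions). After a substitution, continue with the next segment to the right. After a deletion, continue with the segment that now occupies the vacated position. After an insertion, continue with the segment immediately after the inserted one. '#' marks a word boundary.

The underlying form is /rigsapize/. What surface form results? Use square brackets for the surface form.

[rksapzi]

A Stop Lenition: no change — [rigsapize]
B Regressive Voicing Assimilation: [rigsapize] → [riksapize]
C Syncope: [riksapize] → [rksapze]
D Final Vowel Raising: [rksapze] → [rksapzi]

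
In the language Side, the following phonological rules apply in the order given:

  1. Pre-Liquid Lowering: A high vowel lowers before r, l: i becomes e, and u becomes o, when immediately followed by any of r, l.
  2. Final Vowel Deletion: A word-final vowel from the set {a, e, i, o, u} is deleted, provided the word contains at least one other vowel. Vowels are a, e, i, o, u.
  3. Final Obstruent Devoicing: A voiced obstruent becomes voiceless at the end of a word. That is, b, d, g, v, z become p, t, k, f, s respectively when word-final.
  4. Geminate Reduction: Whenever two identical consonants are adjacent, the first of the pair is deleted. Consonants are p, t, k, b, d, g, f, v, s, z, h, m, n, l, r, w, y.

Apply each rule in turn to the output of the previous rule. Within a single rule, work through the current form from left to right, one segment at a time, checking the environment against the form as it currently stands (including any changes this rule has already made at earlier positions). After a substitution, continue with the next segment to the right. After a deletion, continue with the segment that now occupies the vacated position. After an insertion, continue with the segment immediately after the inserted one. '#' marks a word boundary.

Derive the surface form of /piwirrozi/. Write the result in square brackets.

1 Pre-Liquid Lowering: [piwirrozi] → [piwerrozi]
2 Final Vowel Deletion: [piwerrozi] → [piwerroz]
3 Final Obstruent Devoicing: [piwerroz] → [piwerros]
4 Geminate Reduction: [piwerros] → [piweros]

[piweros]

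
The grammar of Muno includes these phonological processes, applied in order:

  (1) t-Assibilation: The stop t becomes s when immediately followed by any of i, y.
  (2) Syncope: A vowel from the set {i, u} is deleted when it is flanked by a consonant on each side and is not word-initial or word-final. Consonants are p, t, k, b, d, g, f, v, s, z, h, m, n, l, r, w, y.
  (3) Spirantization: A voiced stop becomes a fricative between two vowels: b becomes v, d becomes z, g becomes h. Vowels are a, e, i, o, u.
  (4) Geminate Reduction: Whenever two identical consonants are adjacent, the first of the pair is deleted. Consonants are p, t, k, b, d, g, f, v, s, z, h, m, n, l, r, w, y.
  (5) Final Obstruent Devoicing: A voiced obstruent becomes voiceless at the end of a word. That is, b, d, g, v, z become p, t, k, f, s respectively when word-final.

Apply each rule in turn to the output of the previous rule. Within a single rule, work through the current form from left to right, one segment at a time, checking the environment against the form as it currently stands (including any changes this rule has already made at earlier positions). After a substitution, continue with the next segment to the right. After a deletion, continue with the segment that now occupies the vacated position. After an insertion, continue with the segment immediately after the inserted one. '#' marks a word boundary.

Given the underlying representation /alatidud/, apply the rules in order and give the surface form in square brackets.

[alast]

(1) t-Assibilation: [alatidud] → [alasidud]
(2) Syncope: [alasidud] → [alasdd]
(3) Spirantization: no change — [alasdd]
(4) Geminate Reduction: [alasdd] → [alasd]
(5) Final Obstruent Devoicing: [alasd] → [alast]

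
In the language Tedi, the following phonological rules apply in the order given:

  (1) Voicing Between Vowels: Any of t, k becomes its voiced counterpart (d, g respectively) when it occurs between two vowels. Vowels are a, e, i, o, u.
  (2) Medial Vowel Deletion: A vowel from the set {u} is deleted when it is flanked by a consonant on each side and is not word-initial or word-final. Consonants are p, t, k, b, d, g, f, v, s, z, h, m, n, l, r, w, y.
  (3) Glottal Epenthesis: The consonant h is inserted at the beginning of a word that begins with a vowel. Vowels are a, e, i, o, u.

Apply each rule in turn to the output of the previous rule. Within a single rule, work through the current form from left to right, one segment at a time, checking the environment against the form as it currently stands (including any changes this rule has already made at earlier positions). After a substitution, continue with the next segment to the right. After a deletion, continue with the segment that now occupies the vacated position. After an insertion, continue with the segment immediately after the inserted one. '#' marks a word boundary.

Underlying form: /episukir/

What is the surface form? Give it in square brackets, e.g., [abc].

[hepisgir]

(1) Voicing Between Vowels: [episukir] → [episugir]
(2) Medial Vowel Deletion: [episugir] → [episgir]
(3) Glottal Epenthesis: [episgir] → [hepisgir]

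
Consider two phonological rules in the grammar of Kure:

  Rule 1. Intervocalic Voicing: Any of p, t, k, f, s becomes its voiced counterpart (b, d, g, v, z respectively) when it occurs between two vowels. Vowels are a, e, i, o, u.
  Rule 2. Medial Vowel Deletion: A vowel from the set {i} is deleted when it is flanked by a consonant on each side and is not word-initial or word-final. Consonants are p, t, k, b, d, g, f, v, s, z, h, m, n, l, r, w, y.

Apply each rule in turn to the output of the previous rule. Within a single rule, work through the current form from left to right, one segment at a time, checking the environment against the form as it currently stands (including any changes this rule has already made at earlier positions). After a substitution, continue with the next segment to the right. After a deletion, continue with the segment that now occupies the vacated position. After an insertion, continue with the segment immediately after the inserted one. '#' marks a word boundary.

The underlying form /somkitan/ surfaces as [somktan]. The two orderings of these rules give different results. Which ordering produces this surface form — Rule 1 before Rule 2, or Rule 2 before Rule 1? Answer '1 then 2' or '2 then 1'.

Order 1 then 2:
  1 Intervocalic Voicing: [somkitan] → [somkidan]
  2 Medial Vowel Deletion: [somkidan] → [somkdan]
  result: [somkdan]
Order 2 then 1:
  2 Medial Vowel Deletion: [somkitan] → [somktan]
  1 Intervocalic Voicing: no change — [somktan]
  result: [somktan]

2 then 1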